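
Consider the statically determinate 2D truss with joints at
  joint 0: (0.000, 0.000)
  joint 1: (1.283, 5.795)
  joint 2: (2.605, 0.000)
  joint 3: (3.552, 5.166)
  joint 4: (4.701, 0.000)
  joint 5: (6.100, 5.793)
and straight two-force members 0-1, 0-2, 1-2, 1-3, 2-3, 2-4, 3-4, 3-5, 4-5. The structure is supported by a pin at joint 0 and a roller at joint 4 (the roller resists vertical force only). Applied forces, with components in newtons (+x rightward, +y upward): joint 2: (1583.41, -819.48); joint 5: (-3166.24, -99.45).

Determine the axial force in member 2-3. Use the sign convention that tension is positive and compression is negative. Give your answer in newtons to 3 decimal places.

-4048.083

N=6 nodes, M=9 members, R=3 reactions → 2N=12, M+R=12
member 0 (0-1): L=5.9353, (cx,cy)=(0.2162,0.9764)
member 1 (0-2): L=2.6050, (cx,cy)=(1.0000,0.0000)
member 2 (1-2): L=5.9439, (cx,cy)=(0.2224,-0.9750)
member 3 (1-3): L=2.3546, (cx,cy)=(0.9637,-0.2671)
member 4 (2-3): L=5.2521, (cx,cy)=(0.1803,0.9836)
member 5 (2-4): L=2.0960, (cx,cy)=(1.0000,0.0000)
member 6 (3-4): L=5.2922, (cx,cy)=(0.2171,-0.9761)
member 7 (3-5): L=2.6240, (cx,cy)=(0.9710,0.2389)
member 8 (4-5): L=5.9595, (cx,cy)=(0.2347,0.9721)
solve A·x = −loads:
  F[0-1] = -4340.1211 N (compression)
  F[0-2] = -644.6551 N (compression)
  F[1-2] = +4924.5633 N (tension)
  F[1-3] = -2110.1527 N (compression)
  F[2-3] = -4048.0832 N (compression)
  F[2-4] = -402.8674 N (compression)
  F[3-4] = +2659.3858 N (tension)
  F[3-5] = -3440.4132 N (compression)
  F[4-5] = +743.4008 N (tension)
  Rx@0 = +1582.8300 N
  Ry@0 = +4237.5086 N
  Ry@4 = -3318.5786 N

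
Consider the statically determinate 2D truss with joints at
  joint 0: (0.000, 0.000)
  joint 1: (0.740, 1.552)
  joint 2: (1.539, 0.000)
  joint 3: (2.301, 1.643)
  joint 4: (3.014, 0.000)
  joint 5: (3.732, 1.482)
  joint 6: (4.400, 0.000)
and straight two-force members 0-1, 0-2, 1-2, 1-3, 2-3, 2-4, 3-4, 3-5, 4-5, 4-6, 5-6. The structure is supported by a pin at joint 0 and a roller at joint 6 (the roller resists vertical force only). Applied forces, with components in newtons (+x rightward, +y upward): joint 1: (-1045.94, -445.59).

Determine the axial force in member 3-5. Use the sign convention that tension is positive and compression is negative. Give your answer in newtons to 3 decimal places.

N=7 nodes, M=11 members, R=3 reactions → 2N=14, M+R=14
member 0 (0-1): L=1.7194, (cx,cy)=(0.4304,0.9026)
member 1 (0-2): L=1.5390, (cx,cy)=(1.0000,0.0000)
member 2 (1-2): L=1.7456, (cx,cy)=(0.4577,-0.8891)
member 3 (1-3): L=1.5637, (cx,cy)=(0.9983,0.0582)
member 4 (2-3): L=1.8111, (cx,cy)=(0.4207,0.9072)
member 5 (2-4): L=1.4750, (cx,cy)=(1.0000,0.0000)
member 6 (3-4): L=1.7910, (cx,cy)=(0.3981,-0.9173)
member 7 (3-5): L=1.4400, (cx,cy)=(0.9937,-0.1118)
member 8 (4-5): L=1.6468, (cx,cy)=(0.4360,0.8999)
member 9 (4-6): L=1.3860, (cx,cy)=(1.0000,0.0000)
member 10 (5-6): L=1.6256, (cx,cy)=(0.4109,-0.9117)
solve A·x = −loads:
  F[0-1] = -819.3488 N (compression)
  F[0-2] = -693.3045 N (compression)
  F[1-2] = +365.1630 N (tension)
  F[1-3] = +527.0542 N (tension)
  F[2-3] = -357.8824 N (compression)
  F[2-4] = -375.5861 N (compression)
  F[3-4] = +288.5026 N (tension)
  F[3-5] = +262.3803 N (tension)
  F[4-5] = -294.0810 N (compression)
  F[4-6] = -132.5144 N (compression)
  F[5-6] = +322.4764 N (tension)
  Rx@0 = +1045.9400 N
  Ry@0 = +739.5814 N
  Ry@6 = -293.9914 N

262.380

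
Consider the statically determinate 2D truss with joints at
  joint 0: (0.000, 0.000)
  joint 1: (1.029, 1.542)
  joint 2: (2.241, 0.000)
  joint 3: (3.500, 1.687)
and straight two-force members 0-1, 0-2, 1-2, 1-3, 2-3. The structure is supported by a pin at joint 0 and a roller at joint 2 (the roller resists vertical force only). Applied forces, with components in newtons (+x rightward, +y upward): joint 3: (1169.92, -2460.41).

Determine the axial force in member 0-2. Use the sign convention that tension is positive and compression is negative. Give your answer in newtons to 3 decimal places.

-340.193

N=4 nodes, M=5 members, R=3 reactions → 2N=8, M+R=8
member 0 (0-1): L=1.8538, (cx,cy)=(0.5551,0.8318)
member 1 (0-2): L=2.2410, (cx,cy)=(1.0000,0.0000)
member 2 (1-2): L=1.9613, (cx,cy)=(0.6180,-0.7862)
member 3 (1-3): L=2.4753, (cx,cy)=(0.9983,0.0586)
member 4 (2-3): L=2.1050, (cx,cy)=(0.5981,0.8014)
solve A·x = −loads:
  F[0-1] = +2720.5633 N (tension)
  F[0-2] = -340.1929 N (compression)
  F[1-2] = -2643.6735 N (compression)
  F[1-3] = +3149.1965 N (tension)
  F[2-3] = -3300.2422 N (compression)
  Rx@0 = -1169.9200 N
  Ry@0 = -2262.9680 N
  Ry@2 = +4723.3780 N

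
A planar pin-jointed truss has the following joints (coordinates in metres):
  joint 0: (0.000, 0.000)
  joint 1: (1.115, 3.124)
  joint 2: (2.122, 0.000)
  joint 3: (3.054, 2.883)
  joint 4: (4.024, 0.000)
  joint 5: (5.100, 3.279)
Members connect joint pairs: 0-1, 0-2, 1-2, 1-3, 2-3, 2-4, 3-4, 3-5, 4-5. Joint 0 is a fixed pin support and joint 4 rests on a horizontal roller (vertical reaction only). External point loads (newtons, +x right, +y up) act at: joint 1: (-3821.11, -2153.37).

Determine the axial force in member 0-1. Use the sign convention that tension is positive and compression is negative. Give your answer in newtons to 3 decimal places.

N=6 nodes, M=9 members, R=3 reactions → 2N=12, M+R=12
member 0 (0-1): L=3.3170, (cx,cy)=(0.3361,0.9418)
member 1 (0-2): L=2.1220, (cx,cy)=(1.0000,0.0000)
member 2 (1-2): L=3.2823, (cx,cy)=(0.3068,-0.9518)
member 3 (1-3): L=1.9539, (cx,cy)=(0.9924,-0.1233)
member 4 (2-3): L=3.0299, (cx,cy)=(0.3076,0.9515)
member 5 (2-4): L=1.9020, (cx,cy)=(1.0000,0.0000)
member 6 (3-4): L=3.0418, (cx,cy)=(0.3189,-0.9478)
member 7 (3-5): L=2.0840, (cx,cy)=(0.9818,0.1900)
member 8 (4-5): L=3.4510, (cx,cy)=(0.3118,0.9502)
solve A·x = −loads:
  F[0-1] = -4802.6520 N (compression)
  F[0-2] = -2206.7206 N (compression)
  F[1-2] = +2293.6116 N (tension)
  F[1-3] = +1514.6102 N (tension)
  F[2-3] = -2294.2361 N (compression)
  F[2-4] = -797.3367 N (compression)
  F[3-4] = +2500.3548 N (tension)
  F[3-5] = +0.0000 N (tension)
  F[4-5] = -0.0000 N (compression)
  Rx@0 = +3821.1100 N
  Ry@0 = +4523.1861 N
  Ry@4 = -2369.8161 N

-4802.652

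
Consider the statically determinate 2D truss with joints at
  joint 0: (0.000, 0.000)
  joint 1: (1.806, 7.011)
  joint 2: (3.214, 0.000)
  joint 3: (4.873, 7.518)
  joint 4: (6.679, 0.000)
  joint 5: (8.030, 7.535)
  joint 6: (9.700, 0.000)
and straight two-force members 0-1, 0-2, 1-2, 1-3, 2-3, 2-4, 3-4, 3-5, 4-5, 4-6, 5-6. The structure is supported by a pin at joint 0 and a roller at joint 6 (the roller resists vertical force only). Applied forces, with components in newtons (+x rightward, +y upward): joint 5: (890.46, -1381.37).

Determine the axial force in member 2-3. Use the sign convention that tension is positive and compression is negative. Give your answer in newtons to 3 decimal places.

430.717

N=7 nodes, M=11 members, R=3 reactions → 2N=14, M+R=14
member 0 (0-1): L=7.2399, (cx,cy)=(0.2495,0.9684)
member 1 (0-2): L=3.2140, (cx,cy)=(1.0000,0.0000)
member 2 (1-2): L=7.1510, (cx,cy)=(0.1969,-0.9804)
member 3 (1-3): L=3.1086, (cx,cy)=(0.9866,0.1631)
member 4 (2-3): L=7.6989, (cx,cy)=(0.2155,0.9765)
member 5 (2-4): L=3.4650, (cx,cy)=(1.0000,0.0000)
member 6 (3-4): L=7.7319, (cx,cy)=(0.2336,-0.9723)
member 7 (3-5): L=3.1570, (cx,cy)=(1.0000,0.0054)
member 8 (4-5): L=7.6552, (cx,cy)=(0.1765,0.9843)
member 9 (4-6): L=3.0210, (cx,cy)=(1.0000,0.0000)
member 10 (5-6): L=7.7178, (cx,cy)=(0.2164,-0.9763)
solve A·x = −loads:
  F[0-1] = +468.7066 N (tension)
  F[0-2] = +773.5402 N (tension)
  F[1-2] = -428.9964 N (compression)
  F[1-3] = +204.1205 N (tension)
  F[2-3] = +430.7174 N (tension)
  F[2-4] = +596.2589 N (tension)
  F[3-4] = -464.5719 N (compression)
  F[3-5] = +402.7209 N (tension)
  F[4-5] = +458.9243 N (tension)
  F[4-6] = +406.7529 N (tension)
  F[5-6] = -1879.7940 N (compression)
  Rx@0 = -890.4600 N
  Ry@0 = -453.8895 N
  Ry@6 = +1835.2595 N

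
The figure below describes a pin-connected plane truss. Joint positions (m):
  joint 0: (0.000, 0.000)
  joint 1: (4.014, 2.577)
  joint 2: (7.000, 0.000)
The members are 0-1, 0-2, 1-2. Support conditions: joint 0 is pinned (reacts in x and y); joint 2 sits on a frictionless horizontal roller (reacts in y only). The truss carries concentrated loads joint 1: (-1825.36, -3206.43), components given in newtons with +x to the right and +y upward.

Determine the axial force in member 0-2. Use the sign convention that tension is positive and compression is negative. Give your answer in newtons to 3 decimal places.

1351.829

N=3 nodes, M=3 members, R=3 reactions → 2N=6, M+R=6
member 0 (0-1): L=4.7700, (cx,cy)=(0.8415,0.5402)
member 1 (0-2): L=7.0000, (cx,cy)=(1.0000,0.0000)
member 2 (1-2): L=3.9443, (cx,cy)=(0.7571,-0.6534)
solve A·x = −loads:
  F[0-1] = -3775.6017 N (compression)
  F[0-2] = +1351.8287 N (tension)
  F[1-2] = -1785.6508 N (compression)
  Rx@0 = +1825.3600 N
  Ry@0 = +2039.7647 N
  Ry@2 = +1166.6653 N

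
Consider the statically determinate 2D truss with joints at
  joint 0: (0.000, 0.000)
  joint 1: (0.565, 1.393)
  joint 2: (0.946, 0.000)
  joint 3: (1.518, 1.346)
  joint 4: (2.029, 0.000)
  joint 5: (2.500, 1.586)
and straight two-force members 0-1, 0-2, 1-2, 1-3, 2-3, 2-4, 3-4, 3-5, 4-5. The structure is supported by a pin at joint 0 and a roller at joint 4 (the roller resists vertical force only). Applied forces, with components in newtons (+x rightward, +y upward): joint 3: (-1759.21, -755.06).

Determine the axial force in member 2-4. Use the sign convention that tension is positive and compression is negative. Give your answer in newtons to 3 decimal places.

-228.594

N=6 nodes, M=9 members, R=3 reactions → 2N=12, M+R=12
member 0 (0-1): L=1.5032, (cx,cy)=(0.3759,0.9267)
member 1 (0-2): L=0.9460, (cx,cy)=(1.0000,0.0000)
member 2 (1-2): L=1.4442, (cx,cy)=(0.2638,-0.9646)
member 3 (1-3): L=0.9542, (cx,cy)=(0.9988,-0.0493)
member 4 (2-3): L=1.4625, (cx,cy)=(0.3911,0.9203)
member 5 (2-4): L=1.0830, (cx,cy)=(1.0000,0.0000)
member 6 (3-4): L=1.4397, (cx,cy)=(0.3549,-0.9349)
member 7 (3-5): L=1.0109, (cx,cy)=(0.9714,0.2374)
member 8 (4-5): L=1.6545, (cx,cy)=(0.2847,0.9586)
solve A·x = −loads:
  F[0-1] = -1464.5744 N (compression)
  F[0-2] = -1208.7358 N (compression)
  F[1-2] = +1454.8049 N (tension)
  F[1-3] = -935.4170 N (compression)
  F[2-3] = -1524.7179 N (compression)
  F[2-4] = -228.5935 N (compression)
  F[3-4] = +644.0589 N (tension)
  F[3-5] = +0.0000 N (tension)
  F[4-5] = -0.0000 N (compression)
  Rx@0 = +1759.2100 N
  Ry@0 = +1357.1869 N
  Ry@4 = -602.1269 N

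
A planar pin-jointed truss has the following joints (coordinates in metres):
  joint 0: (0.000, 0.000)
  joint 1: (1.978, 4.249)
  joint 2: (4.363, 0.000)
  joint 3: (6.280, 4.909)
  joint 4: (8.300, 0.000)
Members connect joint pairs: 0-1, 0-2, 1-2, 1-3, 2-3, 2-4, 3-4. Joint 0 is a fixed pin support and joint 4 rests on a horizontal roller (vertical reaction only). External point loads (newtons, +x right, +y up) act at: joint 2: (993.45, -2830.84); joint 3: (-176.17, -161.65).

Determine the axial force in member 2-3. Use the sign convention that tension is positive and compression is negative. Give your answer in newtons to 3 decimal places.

1674.845

N=5 nodes, M=7 members, R=3 reactions → 2N=10, M+R=10
member 0 (0-1): L=4.6868, (cx,cy)=(0.4220,0.9066)
member 1 (0-2): L=4.3630, (cx,cy)=(1.0000,0.0000)
member 2 (1-2): L=4.8726, (cx,cy)=(0.4895,-0.8720)
member 3 (1-3): L=4.3523, (cx,cy)=(0.9884,0.1516)
member 4 (2-3): L=5.2700, (cx,cy)=(0.3638,0.9315)
member 5 (2-4): L=3.9370, (cx,cy)=(1.0000,0.0000)
member 6 (3-4): L=5.3084, (cx,cy)=(0.3805,-0.9248)
solve A·x = −loads:
  F[0-1] = -1639.4674 N (compression)
  F[0-2] = +1509.1887 N (tension)
  F[1-2] = +1457.2282 N (tension)
  F[1-3] = -1421.6213 N (compression)
  F[2-3] = +1674.8452 N (tension)
  F[2-4] = +619.7769 N (tension)
  F[3-4] = -1628.7121 N (compression)
  Rx@0 = -817.2800 N
  Ry@0 = +1486.3095 N
  Ry@4 = +1506.1805 N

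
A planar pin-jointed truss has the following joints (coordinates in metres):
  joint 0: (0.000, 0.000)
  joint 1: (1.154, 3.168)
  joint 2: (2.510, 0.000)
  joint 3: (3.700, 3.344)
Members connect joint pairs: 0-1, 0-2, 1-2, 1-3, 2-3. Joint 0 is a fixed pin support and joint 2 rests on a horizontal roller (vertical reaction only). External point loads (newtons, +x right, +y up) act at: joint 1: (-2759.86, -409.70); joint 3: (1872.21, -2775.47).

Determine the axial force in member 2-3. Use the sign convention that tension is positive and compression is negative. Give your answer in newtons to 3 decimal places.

N=4 nodes, M=5 members, R=3 reactions → 2N=8, M+R=8
member 0 (0-1): L=3.3716, (cx,cy)=(0.3423,0.9396)
member 1 (0-2): L=2.5100, (cx,cy)=(1.0000,0.0000)
member 2 (1-2): L=3.4460, (cx,cy)=(0.3935,-0.9193)
member 3 (1-3): L=2.5521, (cx,cy)=(0.9976,0.0690)
member 4 (2-3): L=3.5494, (cx,cy)=(0.3353,0.9421)
solve A·x = −loads:
  F[0-1] = +112.2327 N (tension)
  F[0-2] = -926.0635 N (compression)
  F[1-2] = -339.8899 N (compression)
  F[1-3] = +2939.0171 N (tension)
  F[2-3] = -3161.1079 N (compression)
  Rx@0 = +887.6500 N
  Ry@0 = -105.4541 N
  Ry@2 = +3290.6241 N

-3161.108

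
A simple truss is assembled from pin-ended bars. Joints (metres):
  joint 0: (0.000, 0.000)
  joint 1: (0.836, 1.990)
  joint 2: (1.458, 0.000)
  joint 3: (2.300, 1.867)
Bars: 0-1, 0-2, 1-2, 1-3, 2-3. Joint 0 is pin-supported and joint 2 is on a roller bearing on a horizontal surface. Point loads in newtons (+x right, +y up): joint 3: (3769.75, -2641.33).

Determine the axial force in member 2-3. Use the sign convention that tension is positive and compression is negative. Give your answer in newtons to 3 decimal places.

N=4 nodes, M=5 members, R=3 reactions → 2N=8, M+R=8
member 0 (0-1): L=2.1585, (cx,cy)=(0.3873,0.9219)
member 1 (0-2): L=1.4580, (cx,cy)=(1.0000,0.0000)
member 2 (1-2): L=2.0849, (cx,cy)=(0.2983,-0.9545)
member 3 (1-3): L=1.4692, (cx,cy)=(0.9965,-0.0837)
member 4 (2-3): L=2.0481, (cx,cy)=(0.4111,0.9116)
solve A·x = −loads:
  F[0-1] = +6890.4267 N (tension)
  F[0-2] = +1101.0102 N (tension)
  F[1-2] = -7076.4492 N (compression)
  F[1-3] = +4796.6943 N (tension)
  F[2-3] = -2456.9825 N (compression)
  Rx@0 = -3769.7500 N
  Ry@0 = -6352.6222 N
  Ry@2 = +8993.9522 N

-2456.983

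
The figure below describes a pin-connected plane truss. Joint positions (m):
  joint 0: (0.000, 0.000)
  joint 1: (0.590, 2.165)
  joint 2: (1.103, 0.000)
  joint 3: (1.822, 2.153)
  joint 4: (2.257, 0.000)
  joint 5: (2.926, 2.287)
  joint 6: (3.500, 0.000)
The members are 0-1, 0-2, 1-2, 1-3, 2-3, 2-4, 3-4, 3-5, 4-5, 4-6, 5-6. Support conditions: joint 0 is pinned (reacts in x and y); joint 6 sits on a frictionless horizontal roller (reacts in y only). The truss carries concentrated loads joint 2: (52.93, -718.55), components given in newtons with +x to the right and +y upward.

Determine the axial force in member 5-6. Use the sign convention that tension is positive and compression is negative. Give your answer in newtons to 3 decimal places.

N=7 nodes, M=11 members, R=3 reactions → 2N=14, M+R=14
member 0 (0-1): L=2.2440, (cx,cy)=(0.2629,0.9648)
member 1 (0-2): L=1.1030, (cx,cy)=(1.0000,0.0000)
member 2 (1-2): L=2.2249, (cx,cy)=(0.2306,-0.9731)
member 3 (1-3): L=1.2321, (cx,cy)=(1.0000,-0.0097)
member 4 (2-3): L=2.2699, (cx,cy)=(0.3168,0.9485)
member 5 (2-4): L=1.1540, (cx,cy)=(1.0000,0.0000)
member 6 (3-4): L=2.1965, (cx,cy)=(0.1980,-0.9802)
member 7 (3-5): L=1.1121, (cx,cy)=(0.9927,0.1205)
member 8 (4-5): L=2.3828, (cx,cy)=(0.2808,0.9598)
member 9 (4-6): L=1.2430, (cx,cy)=(1.0000,0.0000)
member 10 (5-6): L=2.3579, (cx,cy)=(0.2434,-0.9699)
solve A·x = −loads:
  F[0-1] = -510.0501 N (compression)
  F[0-2] = +187.0369 N (tension)
  F[1-2] = +508.2457 N (tension)
  F[1-3] = -251.3036 N (compression)
  F[2-3] = +236.1588 N (tension)
  F[2-4] = +176.4869 N (tension)
  F[3-4] = -246.8229 N (compression)
  F[3-5] = -128.5421 N (compression)
  F[4-5] = +252.0729 N (tension)
  F[4-6] = +56.8343 N (tension)
  F[5-6] = -233.4692 N (compression)
  Rx@0 = -52.9300 N
  Ry@0 = +492.1041 N
  Ry@6 = +226.4459 N

-233.469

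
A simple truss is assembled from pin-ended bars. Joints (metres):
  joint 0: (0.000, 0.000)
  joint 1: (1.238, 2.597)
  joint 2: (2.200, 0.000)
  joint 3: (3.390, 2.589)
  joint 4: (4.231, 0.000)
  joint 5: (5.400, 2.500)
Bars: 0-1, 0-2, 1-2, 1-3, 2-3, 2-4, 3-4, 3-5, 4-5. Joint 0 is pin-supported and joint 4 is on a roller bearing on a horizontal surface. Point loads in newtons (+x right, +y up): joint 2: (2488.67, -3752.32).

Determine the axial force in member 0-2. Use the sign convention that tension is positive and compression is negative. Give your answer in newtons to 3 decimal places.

N=6 nodes, M=9 members, R=3 reactions → 2N=12, M+R=12
member 0 (0-1): L=2.8770, (cx,cy)=(0.4303,0.9027)
member 1 (0-2): L=2.2000, (cx,cy)=(1.0000,0.0000)
member 2 (1-2): L=2.7694, (cx,cy)=(0.3474,-0.9377)
member 3 (1-3): L=2.1520, (cx,cy)=(1.0000,-0.0037)
member 4 (2-3): L=2.8494, (cx,cy)=(0.4176,0.9086)
member 5 (2-4): L=2.0310, (cx,cy)=(1.0000,0.0000)
member 6 (3-4): L=2.7222, (cx,cy)=(0.3089,-0.9511)
member 7 (3-5): L=2.0120, (cx,cy)=(0.9990,-0.0442)
member 8 (4-5): L=2.7598, (cx,cy)=(0.4236,0.9059)
solve A·x = −loads:
  F[0-1] = -1995.4125 N (compression)
  F[0-2] = +3347.3186 N (tension)
  F[1-2] = +1926.8848 N (tension)
  F[1-3] = -1527.9845 N (compression)
  F[2-3] = +2141.0811 N (tension)
  F[2-4] = +633.7872 N (tension)
  F[3-4] = -2051.4574 N (compression)
  F[3-5] = -0.0000 N (tension)
  F[4-5] = +0.0000 N (tension)
  Rx@0 = -2488.6700 N
  Ry@0 = +1801.2200 N
  Ry@4 = +1951.1000 N

3347.319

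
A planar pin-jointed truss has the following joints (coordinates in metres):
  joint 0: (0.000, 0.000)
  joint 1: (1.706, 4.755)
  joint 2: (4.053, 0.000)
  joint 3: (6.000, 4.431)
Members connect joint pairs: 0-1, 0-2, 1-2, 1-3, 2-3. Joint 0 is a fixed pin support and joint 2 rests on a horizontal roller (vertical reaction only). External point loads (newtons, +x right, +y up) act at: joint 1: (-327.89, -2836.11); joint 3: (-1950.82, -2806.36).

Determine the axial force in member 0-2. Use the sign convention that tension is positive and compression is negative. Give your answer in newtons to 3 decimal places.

-1269.950

N=4 nodes, M=5 members, R=3 reactions → 2N=8, M+R=8
member 0 (0-1): L=5.0518, (cx,cy)=(0.3377,0.9413)
member 1 (0-2): L=4.0530, (cx,cy)=(1.0000,0.0000)
member 2 (1-2): L=5.3027, (cx,cy)=(0.4426,-0.8967)
member 3 (1-3): L=4.3062, (cx,cy)=(0.9972,-0.0752)
member 4 (2-3): L=4.8399, (cx,cy)=(0.4023,0.9155)
solve A·x = −loads:
  F[0-1] = -2987.1229 N (compression)
  F[0-2] = -1269.9500 N (compression)
  F[1-2] = +31.1613 N (tension)
  F[1-3] = -696.6369 N (compression)
  F[2-3] = -3122.5835 N (compression)
  Rx@0 = +2278.7100 N
  Ry@0 = +2811.6377 N
  Ry@2 = +2830.8323 N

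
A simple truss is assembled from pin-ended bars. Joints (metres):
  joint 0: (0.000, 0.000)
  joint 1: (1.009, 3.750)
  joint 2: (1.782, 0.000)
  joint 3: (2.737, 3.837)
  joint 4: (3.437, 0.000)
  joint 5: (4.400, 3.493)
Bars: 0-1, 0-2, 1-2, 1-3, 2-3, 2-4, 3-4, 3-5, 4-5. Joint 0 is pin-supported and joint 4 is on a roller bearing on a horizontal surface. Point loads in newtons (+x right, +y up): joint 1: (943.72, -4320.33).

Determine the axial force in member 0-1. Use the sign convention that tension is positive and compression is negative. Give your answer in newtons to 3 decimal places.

-2094.275

N=6 nodes, M=9 members, R=3 reactions → 2N=12, M+R=12
member 0 (0-1): L=3.8834, (cx,cy)=(0.2598,0.9657)
member 1 (0-2): L=1.7820, (cx,cy)=(1.0000,0.0000)
member 2 (1-2): L=3.8288, (cx,cy)=(0.2019,-0.9794)
member 3 (1-3): L=1.7302, (cx,cy)=(0.9987,0.0503)
member 4 (2-3): L=3.9541, (cx,cy)=(0.2415,0.9704)
member 5 (2-4): L=1.6550, (cx,cy)=(1.0000,0.0000)
member 6 (3-4): L=3.9003, (cx,cy)=(0.1795,-0.9838)
member 7 (3-5): L=1.6982, (cx,cy)=(0.9793,-0.2026)
member 8 (4-5): L=3.6233, (cx,cy)=(0.2658,0.9640)
solve A·x = −loads:
  F[0-1] = -2094.2751 N (compression)
  F[0-2] = +1487.8665 N (tension)
  F[1-2] = -2397.8945 N (compression)
  F[1-3] = -1005.0300 N (compression)
  F[2-3] = +2420.1675 N (tension)
  F[2-4] = +419.2304 N (tension)
  F[3-4] = -2335.9096 N (compression)
  F[3-5] = +0.0000 N (tension)
  F[4-5] = -0.0000 N (compression)
  Rx@0 = -943.7200 N
  Ry@0 = +2022.3483 N
  Ry@4 = +2297.9817 N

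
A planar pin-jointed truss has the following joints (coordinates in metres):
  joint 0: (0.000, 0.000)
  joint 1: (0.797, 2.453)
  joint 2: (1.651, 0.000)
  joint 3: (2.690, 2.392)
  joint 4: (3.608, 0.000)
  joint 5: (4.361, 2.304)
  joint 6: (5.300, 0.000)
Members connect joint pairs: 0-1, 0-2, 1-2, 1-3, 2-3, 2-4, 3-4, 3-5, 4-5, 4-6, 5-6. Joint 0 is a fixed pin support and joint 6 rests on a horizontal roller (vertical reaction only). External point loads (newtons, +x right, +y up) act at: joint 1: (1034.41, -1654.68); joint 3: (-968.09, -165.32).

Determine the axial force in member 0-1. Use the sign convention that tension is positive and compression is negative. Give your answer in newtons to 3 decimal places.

N=7 nodes, M=11 members, R=3 reactions → 2N=14, M+R=14
member 0 (0-1): L=2.5792, (cx,cy)=(0.3090,0.9511)
member 1 (0-2): L=1.6510, (cx,cy)=(1.0000,0.0000)
member 2 (1-2): L=2.5974, (cx,cy)=(0.3288,-0.9444)
member 3 (1-3): L=1.8940, (cx,cy)=(0.9995,-0.0322)
member 4 (2-3): L=2.6079, (cx,cy)=(0.3984,0.9172)
member 5 (2-4): L=1.9570, (cx,cy)=(1.0000,0.0000)
member 6 (3-4): L=2.5621, (cx,cy)=(0.3583,-0.9336)
member 7 (3-5): L=1.6733, (cx,cy)=(0.9986,-0.0526)
member 8 (4-5): L=2.4239, (cx,cy)=(0.3107,0.9505)
member 9 (4-6): L=1.6920, (cx,cy)=(1.0000,0.0000)
member 10 (5-6): L=2.4880, (cx,cy)=(0.3774,-0.9260)
solve A·x = −loads:
  F[0-1] = -1519.8087 N (compression)
  F[0-2] = +535.9518 N (tension)
  F[1-2] = -172.1820 N (compression)
  F[1-3] = -1448.1815 N (compression)
  F[2-3] = +177.2867 N (tension)
  F[2-4] = +408.7085 N (tension)
  F[3-4] = -385.9547 N (compression)
  F[3-5] = -270.7961 N (compression)
  F[4-5] = +379.0858 N (tension)
  F[4-6] = +152.6573 N (tension)
  F[5-6] = -404.4846 N (compression)
  Rx@0 = -66.3200 N
  Ry@0 = +1445.4288 N
  Ry@6 = +374.5712 N

-1519.809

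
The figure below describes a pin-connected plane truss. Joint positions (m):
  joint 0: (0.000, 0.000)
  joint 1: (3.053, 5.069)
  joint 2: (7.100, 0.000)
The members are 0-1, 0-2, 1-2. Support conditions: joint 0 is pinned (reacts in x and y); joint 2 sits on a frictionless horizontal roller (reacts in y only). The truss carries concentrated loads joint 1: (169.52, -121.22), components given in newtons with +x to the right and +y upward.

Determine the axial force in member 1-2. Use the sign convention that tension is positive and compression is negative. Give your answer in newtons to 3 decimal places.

N=3 nodes, M=3 members, R=3 reactions → 2N=6, M+R=6
member 0 (0-1): L=5.9174, (cx,cy)=(0.5159,0.8566)
member 1 (0-2): L=7.1000, (cx,cy)=(1.0000,0.0000)
member 2 (1-2): L=6.4864, (cx,cy)=(0.6239,-0.7815)
solve A·x = −loads:
  F[0-1] = +60.6242 N (tension)
  F[0-2] = +138.2418 N (tension)
  F[1-2] = -221.5683 N (compression)
  Rx@0 = -169.5200 N
  Ry@0 = -51.9323 N
  Ry@2 = +173.1523 N

-221.568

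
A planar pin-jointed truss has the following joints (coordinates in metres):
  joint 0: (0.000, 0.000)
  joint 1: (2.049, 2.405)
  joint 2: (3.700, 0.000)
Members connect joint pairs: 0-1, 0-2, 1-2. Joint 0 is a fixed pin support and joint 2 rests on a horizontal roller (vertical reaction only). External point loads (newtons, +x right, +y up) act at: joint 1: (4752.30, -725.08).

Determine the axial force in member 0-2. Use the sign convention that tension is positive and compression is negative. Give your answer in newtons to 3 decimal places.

2396.203

N=3 nodes, M=3 members, R=3 reactions → 2N=6, M+R=6
member 0 (0-1): L=3.1595, (cx,cy)=(0.6485,0.7612)
member 1 (0-2): L=3.7000, (cx,cy)=(1.0000,0.0000)
member 2 (1-2): L=2.9172, (cx,cy)=(0.5660,-0.8244)
solve A·x = −loads:
  F[0-1] = +3633.0316 N (tension)
  F[0-2] = +2396.2034 N (tension)
  F[1-2] = -4233.8645 N (compression)
  Rx@0 = -4752.3000 N
  Ry@0 = -2765.4525 N
  Ry@2 = +3490.5325 N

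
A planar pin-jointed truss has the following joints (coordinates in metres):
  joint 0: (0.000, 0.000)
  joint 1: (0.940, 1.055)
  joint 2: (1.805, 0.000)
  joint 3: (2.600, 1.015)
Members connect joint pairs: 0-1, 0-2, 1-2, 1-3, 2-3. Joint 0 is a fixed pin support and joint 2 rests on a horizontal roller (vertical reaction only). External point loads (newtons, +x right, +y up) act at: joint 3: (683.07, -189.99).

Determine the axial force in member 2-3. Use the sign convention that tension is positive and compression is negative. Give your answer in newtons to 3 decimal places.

N=4 nodes, M=5 members, R=3 reactions → 2N=8, M+R=8
member 0 (0-1): L=1.4130, (cx,cy)=(0.6652,0.7466)
member 1 (0-2): L=1.8050, (cx,cy)=(1.0000,0.0000)
member 2 (1-2): L=1.3643, (cx,cy)=(0.6340,-0.7733)
member 3 (1-3): L=1.6605, (cx,cy)=(0.9997,-0.0241)
member 4 (2-3): L=1.2893, (cx,cy)=(0.6166,0.7873)
solve A·x = −loads:
  F[0-1] = +626.5349 N (tension)
  F[0-2] = +266.2727 N (tension)
  F[1-2] = -630.3634 N (compression)
  F[1-3] = +816.7072 N (tension)
  F[2-3] = -216.3404 N (compression)
  Rx@0 = -683.0700 N
  Ry@0 = -467.7884 N
  Ry@2 = +657.7784 N

-216.340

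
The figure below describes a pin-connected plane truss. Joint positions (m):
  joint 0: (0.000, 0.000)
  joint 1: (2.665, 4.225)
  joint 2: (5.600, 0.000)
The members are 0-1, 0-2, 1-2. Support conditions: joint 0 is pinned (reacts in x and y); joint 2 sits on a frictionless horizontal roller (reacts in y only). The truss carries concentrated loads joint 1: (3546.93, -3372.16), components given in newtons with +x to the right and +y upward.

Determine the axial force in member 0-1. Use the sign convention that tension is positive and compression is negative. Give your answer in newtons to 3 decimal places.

N=3 nodes, M=3 members, R=3 reactions → 2N=6, M+R=6
member 0 (0-1): L=4.9953, (cx,cy)=(0.5335,0.8458)
member 1 (0-2): L=5.6000, (cx,cy)=(1.0000,0.0000)
member 2 (1-2): L=5.1444, (cx,cy)=(0.5705,-0.8213)
solve A·x = −loads:
  F[0-1] = +1074.3214 N (tension)
  F[0-2] = +2973.7759 N (tension)
  F[1-2] = -5212.3654 N (compression)
  Rx@0 = -3546.9300 N
  Ry@0 = -908.6589 N
  Ry@2 = +4280.8189 N

1074.321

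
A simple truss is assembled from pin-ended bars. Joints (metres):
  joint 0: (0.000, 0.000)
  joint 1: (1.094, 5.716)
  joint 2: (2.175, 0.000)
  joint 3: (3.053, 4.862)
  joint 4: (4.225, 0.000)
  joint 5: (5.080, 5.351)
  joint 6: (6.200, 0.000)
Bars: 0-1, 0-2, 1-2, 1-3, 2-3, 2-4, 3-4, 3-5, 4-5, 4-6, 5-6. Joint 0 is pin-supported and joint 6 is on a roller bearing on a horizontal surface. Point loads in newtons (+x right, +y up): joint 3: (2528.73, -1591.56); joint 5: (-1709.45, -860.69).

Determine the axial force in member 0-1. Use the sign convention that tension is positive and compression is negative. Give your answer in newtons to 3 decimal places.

N=7 nodes, M=11 members, R=3 reactions → 2N=14, M+R=14
member 0 (0-1): L=5.8198, (cx,cy)=(0.1880,0.9822)
member 1 (0-2): L=2.1750, (cx,cy)=(1.0000,0.0000)
member 2 (1-2): L=5.8173, (cx,cy)=(0.1858,-0.9826)
member 3 (1-3): L=2.1371, (cx,cy)=(0.9167,-0.3996)
member 4 (2-3): L=4.9406, (cx,cy)=(0.1777,0.9841)
member 5 (2-4): L=2.0500, (cx,cy)=(1.0000,0.0000)
member 6 (3-4): L=5.0013, (cx,cy)=(0.2343,-0.9722)
member 7 (3-5): L=2.0851, (cx,cy)=(0.9721,0.2345)
member 8 (4-5): L=5.4189, (cx,cy)=(0.1578,0.9875)
member 9 (4-6): L=1.9750, (cx,cy)=(1.0000,0.0000)
member 10 (5-6): L=5.4670, (cx,cy)=(0.2049,-0.9788)
solve A·x = −loads:
  F[0-1] = -463.9473 N (compression)
  F[0-2] = +906.4931 N (tension)
  F[1-2] = +547.5924 N (tension)
  F[1-3] = -206.1445 N (compression)
  F[2-3] = -546.7578 N (compression)
  F[2-4] = +1105.4133 N (tension)
  F[3-4] = -1764.3356 N (compression)
  F[3-5] = -2470.2982 N (compression)
  F[4-5] = +1736.9640 N (tension)
  F[4-6] = +417.8962 N (tension)
  F[5-6] = -2039.8390 N (compression)
  Rx@0 = -819.2800 N
  Ry@0 = +455.6764 N
  Ry@6 = +1996.5736 N

-463.947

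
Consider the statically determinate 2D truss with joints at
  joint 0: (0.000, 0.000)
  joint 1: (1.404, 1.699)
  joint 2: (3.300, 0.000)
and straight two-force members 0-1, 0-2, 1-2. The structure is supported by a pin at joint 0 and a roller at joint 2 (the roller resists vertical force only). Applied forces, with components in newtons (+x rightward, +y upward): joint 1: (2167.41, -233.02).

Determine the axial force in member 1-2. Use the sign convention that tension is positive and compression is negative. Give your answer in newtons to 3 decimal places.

N=3 nodes, M=3 members, R=3 reactions → 2N=6, M+R=6
member 0 (0-1): L=2.2040, (cx,cy)=(0.6370,0.7709)
member 1 (0-2): L=3.3000, (cx,cy)=(1.0000,0.0000)
member 2 (1-2): L=2.5459, (cx,cy)=(0.7447,-0.6674)
solve A·x = −loads:
  F[0-1] = +1273.9191 N (tension)
  F[0-2] = +1355.9103 N (tension)
  F[1-2] = -1820.6547 N (compression)
  Rx@0 = -2167.4100 N
  Ry@0 = -982.0072 N
  Ry@2 = +1215.0272 N

-1820.655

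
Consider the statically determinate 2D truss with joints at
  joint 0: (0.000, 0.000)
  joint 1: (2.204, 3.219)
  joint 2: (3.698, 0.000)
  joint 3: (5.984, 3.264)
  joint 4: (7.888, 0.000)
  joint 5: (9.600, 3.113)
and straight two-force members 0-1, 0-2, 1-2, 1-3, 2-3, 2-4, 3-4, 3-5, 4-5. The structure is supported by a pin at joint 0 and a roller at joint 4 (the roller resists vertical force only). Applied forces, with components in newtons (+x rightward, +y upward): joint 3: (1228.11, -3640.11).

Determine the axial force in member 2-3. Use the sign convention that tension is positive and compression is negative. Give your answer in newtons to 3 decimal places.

N=6 nodes, M=9 members, R=3 reactions → 2N=12, M+R=12
member 0 (0-1): L=3.9012, (cx,cy)=(0.5650,0.8251)
member 1 (0-2): L=3.6980, (cx,cy)=(1.0000,0.0000)
member 2 (1-2): L=3.5488, (cx,cy)=(0.4210,-0.9071)
member 3 (1-3): L=3.7803, (cx,cy)=(0.9999,0.0119)
member 4 (2-3): L=3.9849, (cx,cy)=(0.5737,0.8191)
member 5 (2-4): L=4.1900, (cx,cy)=(1.0000,0.0000)
member 6 (3-4): L=3.7787, (cx,cy)=(0.5039,-0.8638)
member 7 (3-5): L=3.6192, (cx,cy)=(0.9991,-0.0417)
member 8 (4-5): L=3.5527, (cx,cy)=(0.4819,0.8762)
solve A·x = −loads:
  F[0-1] = -448.9791 N (compression)
  F[0-2] = +1481.7609 N (tension)
  F[1-2] = +402.8647 N (tension)
  F[1-3] = -423.2817 N (compression)
  F[2-3] = -446.1352 N (compression)
  F[2-4] = +1907.2936 N (tension)
  F[3-4] = -3785.2814 N (compression)
  F[3-5] = -0.0000 N (compression)
  F[4-5] = +0.0000 N (tension)
  Rx@0 = -1228.1100 N
  Ry@0 = +370.4638 N
  Ry@4 = +3269.6462 N

-446.135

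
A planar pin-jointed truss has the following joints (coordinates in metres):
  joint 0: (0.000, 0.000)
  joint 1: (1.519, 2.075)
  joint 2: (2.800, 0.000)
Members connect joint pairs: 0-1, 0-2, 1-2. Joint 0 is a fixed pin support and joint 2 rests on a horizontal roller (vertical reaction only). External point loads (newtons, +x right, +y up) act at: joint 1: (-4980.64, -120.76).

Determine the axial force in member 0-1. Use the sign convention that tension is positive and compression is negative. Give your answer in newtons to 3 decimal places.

-4642.783

N=3 nodes, M=3 members, R=3 reactions → 2N=6, M+R=6
member 0 (0-1): L=2.5716, (cx,cy)=(0.5907,0.8069)
member 1 (0-2): L=2.8000, (cx,cy)=(1.0000,0.0000)
member 2 (1-2): L=2.4386, (cx,cy)=(0.5253,-0.8509)
solve A·x = −loads:
  F[0-1] = -4642.7826 N (compression)
  F[0-2] = -2238.1988 N (compression)
  F[1-2] = +4260.7238 N (tension)
  Rx@0 = +4980.6400 N
  Ry@0 = +3746.2577 N
  Ry@2 = -3625.4977 N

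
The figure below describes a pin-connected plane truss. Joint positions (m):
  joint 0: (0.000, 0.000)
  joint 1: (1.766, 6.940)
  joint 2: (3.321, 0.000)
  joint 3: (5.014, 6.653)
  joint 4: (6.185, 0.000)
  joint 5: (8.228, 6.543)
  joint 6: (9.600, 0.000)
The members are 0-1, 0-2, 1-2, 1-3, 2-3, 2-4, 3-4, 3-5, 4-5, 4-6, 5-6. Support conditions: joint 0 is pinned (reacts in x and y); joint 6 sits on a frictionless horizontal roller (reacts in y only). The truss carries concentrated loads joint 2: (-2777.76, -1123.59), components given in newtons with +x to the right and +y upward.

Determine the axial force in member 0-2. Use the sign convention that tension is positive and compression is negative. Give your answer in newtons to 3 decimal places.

N=7 nodes, M=11 members, R=3 reactions → 2N=14, M+R=14
member 0 (0-1): L=7.1612, (cx,cy)=(0.2466,0.9691)
member 1 (0-2): L=3.3210, (cx,cy)=(1.0000,0.0000)
member 2 (1-2): L=7.1121, (cx,cy)=(0.2186,-0.9758)
member 3 (1-3): L=3.2607, (cx,cy)=(0.9961,-0.0880)
member 4 (2-3): L=6.8650, (cx,cy)=(0.2466,0.9691)
member 5 (2-4): L=2.8640, (cx,cy)=(1.0000,0.0000)
member 6 (3-4): L=6.7553, (cx,cy)=(0.1733,-0.9849)
member 7 (3-5): L=3.2159, (cx,cy)=(0.9994,-0.0342)
member 8 (4-5): L=6.8545, (cx,cy)=(0.2981,0.9546)
member 9 (4-6): L=3.4150, (cx,cy)=(1.0000,0.0000)
member 10 (5-6): L=6.6853, (cx,cy)=(0.2052,-0.9787)
solve A·x = −loads:
  F[0-1] = -758.3185 N (compression)
  F[0-2] = -2590.7528 N (compression)
  F[1-2] = +785.6078 N (tension)
  F[1-3] = -360.1721 N (compression)
  F[2-3] = +368.3672 N (tension)
  F[2-4] = +267.9304 N (tension)
  F[3-4] = -387.6913 N (compression)
  F[3-5] = -200.8431 N (compression)
  F[4-5] = +400.0021 N (tension)
  F[4-6] = +81.5047 N (tension)
  F[5-6] = -397.1453 N (compression)
  Rx@0 = +2777.7600 N
  Ry@0 = +734.8981 N
  Ry@6 = +388.6919 N

-2590.753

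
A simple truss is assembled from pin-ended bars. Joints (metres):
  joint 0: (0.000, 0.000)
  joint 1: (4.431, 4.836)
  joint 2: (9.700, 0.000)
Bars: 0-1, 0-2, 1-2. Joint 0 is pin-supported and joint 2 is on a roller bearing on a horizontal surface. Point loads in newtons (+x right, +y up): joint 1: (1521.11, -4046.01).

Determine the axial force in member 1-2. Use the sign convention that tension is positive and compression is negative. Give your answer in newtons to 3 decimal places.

-3854.843

N=3 nodes, M=3 members, R=3 reactions → 2N=6, M+R=6
member 0 (0-1): L=6.5590, (cx,cy)=(0.6756,0.7373)
member 1 (0-2): L=9.7000, (cx,cy)=(1.0000,0.0000)
member 2 (1-2): L=7.1519, (cx,cy)=(0.7367,-0.6762)
solve A·x = −loads:
  F[0-1] = -1952.2645 N (compression)
  F[0-2] = +2839.9797 N (tension)
  F[1-2] = -3854.8431 N (compression)
  Rx@0 = -1521.1100 N
  Ry@0 = +1439.4164 N
  Ry@2 = +2606.5936 N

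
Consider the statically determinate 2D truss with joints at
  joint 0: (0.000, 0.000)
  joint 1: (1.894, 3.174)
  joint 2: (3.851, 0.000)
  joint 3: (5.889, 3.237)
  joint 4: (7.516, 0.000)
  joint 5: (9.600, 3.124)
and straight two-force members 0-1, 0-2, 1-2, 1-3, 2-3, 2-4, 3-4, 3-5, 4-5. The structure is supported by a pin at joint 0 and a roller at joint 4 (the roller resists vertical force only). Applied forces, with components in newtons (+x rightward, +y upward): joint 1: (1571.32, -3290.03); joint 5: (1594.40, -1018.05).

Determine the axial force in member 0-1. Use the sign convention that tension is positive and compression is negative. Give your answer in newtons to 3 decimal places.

-992.629

N=6 nodes, M=9 members, R=3 reactions → 2N=12, M+R=12
member 0 (0-1): L=3.6961, (cx,cy)=(0.5124,0.8587)
member 1 (0-2): L=3.8510, (cx,cy)=(1.0000,0.0000)
member 2 (1-2): L=3.7288, (cx,cy)=(0.5248,-0.8512)
member 3 (1-3): L=3.9955, (cx,cy)=(0.9999,0.0158)
member 4 (2-3): L=3.8251, (cx,cy)=(0.5328,0.8462)
member 5 (2-4): L=3.6650, (cx,cy)=(1.0000,0.0000)
member 6 (3-4): L=3.6229, (cx,cy)=(0.4491,-0.8935)
member 7 (3-5): L=3.7127, (cx,cy)=(0.9995,-0.0304)
member 8 (4-5): L=3.7553, (cx,cy)=(0.5549,0.8319)
solve A·x = −loads:
  F[0-1] = -992.6295 N (compression)
  F[0-2] = +3674.3685 N (tension)
  F[1-2] = -2874.3178 N (compression)
  F[1-3] = -571.5101 N (compression)
  F[2-3] = +2891.1677 N (tension)
  F[2-4] = +625.4467 N (tension)
  F[3-4] = -2804.1585 N (compression)
  F[3-5] = +2229.3044 N (tension)
  F[4-5] = -1142.2222 N (compression)
  Rx@0 = -3165.7200 N
  Ry@0 = +852.4025 N
  Ry@4 = +3455.6775 N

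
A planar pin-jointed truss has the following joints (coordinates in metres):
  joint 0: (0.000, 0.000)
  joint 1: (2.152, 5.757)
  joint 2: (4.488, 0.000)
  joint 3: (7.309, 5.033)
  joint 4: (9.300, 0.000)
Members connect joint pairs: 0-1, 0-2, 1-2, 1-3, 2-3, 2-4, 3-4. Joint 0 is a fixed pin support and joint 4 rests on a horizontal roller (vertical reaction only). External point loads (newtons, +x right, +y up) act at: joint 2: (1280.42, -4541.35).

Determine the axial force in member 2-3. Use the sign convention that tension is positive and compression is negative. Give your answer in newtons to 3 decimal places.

N=5 nodes, M=7 members, R=3 reactions → 2N=10, M+R=10
member 0 (0-1): L=6.1461, (cx,cy)=(0.3501,0.9367)
member 1 (0-2): L=4.4880, (cx,cy)=(1.0000,0.0000)
member 2 (1-2): L=6.2129, (cx,cy)=(0.3760,-0.9266)
member 3 (1-3): L=5.2076, (cx,cy)=(0.9903,-0.1390)
member 4 (2-3): L=5.7697, (cx,cy)=(0.4889,0.8723)
member 5 (2-4): L=4.8120, (cx,cy)=(1.0000,0.0000)
member 6 (3-4): L=5.4125, (cx,cy)=(0.3679,-0.9299)
solve A·x = −loads:
  F[0-1] = -2508.5848 N (compression)
  F[0-2] = +2158.7823 N (tension)
  F[1-2] = +2830.1606 N (tension)
  F[1-3] = -1961.5318 N (compression)
  F[2-3] = +2199.7200 N (tension)
  F[2-4] = +866.9603 N (tension)
  F[3-4] = -2356.8175 N (compression)
  Rx@0 = -1280.4200 N
  Ry@0 = +2349.7824 N
  Ry@4 = +2191.5676 N

2199.720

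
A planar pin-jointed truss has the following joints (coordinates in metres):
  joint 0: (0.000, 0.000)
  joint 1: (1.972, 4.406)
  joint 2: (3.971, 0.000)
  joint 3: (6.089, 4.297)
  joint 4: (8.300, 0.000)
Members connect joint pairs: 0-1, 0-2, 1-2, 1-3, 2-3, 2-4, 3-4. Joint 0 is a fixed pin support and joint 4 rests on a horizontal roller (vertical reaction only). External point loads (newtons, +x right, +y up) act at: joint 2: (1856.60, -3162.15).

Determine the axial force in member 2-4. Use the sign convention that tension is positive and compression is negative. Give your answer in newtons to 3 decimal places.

778.444

N=5 nodes, M=7 members, R=3 reactions → 2N=10, M+R=10
member 0 (0-1): L=4.8272, (cx,cy)=(0.4085,0.9127)
member 1 (0-2): L=3.9710, (cx,cy)=(1.0000,0.0000)
member 2 (1-2): L=4.8383, (cx,cy)=(0.4132,-0.9107)
member 3 (1-3): L=4.1184, (cx,cy)=(0.9996,-0.0265)
member 4 (2-3): L=4.7906, (cx,cy)=(0.4421,0.8970)
member 5 (2-4): L=4.3290, (cx,cy)=(1.0000,0.0000)
member 6 (3-4): L=4.8325, (cx,cy)=(0.4575,-0.8892)
solve A·x = −loads:
  F[0-1] = -1806.9267 N (compression)
  F[0-2] = +2594.7666 N (tension)
  F[1-2] = +1854.8198 N (tension)
  F[1-3] = -1505.0392 N (compression)
  F[2-3] = +1642.2667 N (tension)
  F[2-4] = +778.4445 N (tension)
  F[3-4] = -1701.4051 N (compression)
  Rx@0 = -1856.6000 N
  Ry@0 = +1649.2708 N
  Ry@4 = +1512.8792 N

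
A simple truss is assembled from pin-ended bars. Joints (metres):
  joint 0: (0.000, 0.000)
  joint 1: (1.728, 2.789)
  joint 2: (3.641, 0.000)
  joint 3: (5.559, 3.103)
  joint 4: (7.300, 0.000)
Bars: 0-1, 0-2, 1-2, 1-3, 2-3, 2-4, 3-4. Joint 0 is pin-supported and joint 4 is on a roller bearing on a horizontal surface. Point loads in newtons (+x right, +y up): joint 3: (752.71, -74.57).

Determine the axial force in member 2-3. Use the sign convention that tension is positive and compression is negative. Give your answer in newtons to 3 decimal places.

N=5 nodes, M=7 members, R=3 reactions → 2N=10, M+R=10
member 0 (0-1): L=3.2809, (cx,cy)=(0.5267,0.8501)
member 1 (0-2): L=3.6410, (cx,cy)=(1.0000,0.0000)
member 2 (1-2): L=3.3820, (cx,cy)=(0.5656,-0.8247)
member 3 (1-3): L=3.8438, (cx,cy)=(0.9967,0.0817)
member 4 (2-3): L=3.6479, (cx,cy)=(0.5258,0.8506)
member 5 (2-4): L=3.6590, (cx,cy)=(1.0000,0.0000)
member 6 (3-4): L=3.5580, (cx,cy)=(0.4893,-0.8721)
solve A·x = −loads:
  F[0-1] = +355.4661 N (tension)
  F[0-2] = +565.4931 N (tension)
  F[1-2] = -329.2985 N (compression)
  F[1-3] = +374.7329 N (tension)
  F[2-3] = +319.2458 N (tension)
  F[2-4] = +211.3769 N (tension)
  F[3-4] = -431.9865 N (compression)
  Rx@0 = -752.7100 N
  Ry@0 = -302.1689 N
  Ry@4 = +376.7389 N

319.246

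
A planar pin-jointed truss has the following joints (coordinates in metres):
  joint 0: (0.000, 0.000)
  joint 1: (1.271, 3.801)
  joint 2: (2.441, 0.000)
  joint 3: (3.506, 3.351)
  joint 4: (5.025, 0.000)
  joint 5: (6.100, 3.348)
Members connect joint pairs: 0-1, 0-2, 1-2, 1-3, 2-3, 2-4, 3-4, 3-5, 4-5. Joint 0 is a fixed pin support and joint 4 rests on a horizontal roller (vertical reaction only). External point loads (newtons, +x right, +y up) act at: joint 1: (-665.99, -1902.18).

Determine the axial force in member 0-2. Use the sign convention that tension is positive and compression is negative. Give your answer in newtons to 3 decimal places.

-22.358

N=6 nodes, M=9 members, R=3 reactions → 2N=12, M+R=12
member 0 (0-1): L=4.0079, (cx,cy)=(0.3171,0.9484)
member 1 (0-2): L=2.4410, (cx,cy)=(1.0000,0.0000)
member 2 (1-2): L=3.9770, (cx,cy)=(0.2942,-0.9557)
member 3 (1-3): L=2.2799, (cx,cy)=(0.9803,-0.1974)
member 4 (2-3): L=3.5162, (cx,cy)=(0.3029,0.9530)
member 5 (2-4): L=2.5840, (cx,cy)=(1.0000,0.0000)
member 6 (3-4): L=3.6792, (cx,cy)=(0.4129,-0.9108)
member 7 (3-5): L=2.5940, (cx,cy)=(1.0000,-0.0012)
member 8 (4-5): L=3.5164, (cx,cy)=(0.3057,0.9521)
solve A·x = −loads:
  F[0-1] = -2029.5780 N (compression)
  F[0-2] = -22.3583 N (compression)
  F[1-2] = +20.2301 N (tension)
  F[1-3] = +16.7360 N (tension)
  F[2-3] = -20.2879 N (compression)
  F[2-4] = -10.2619 N (compression)
  F[3-4] = +24.8555 N (tension)
  F[3-5] = +0.0000 N (tension)
  F[4-5] = -0.0000 N (compression)
  Rx@0 = +665.9900 N
  Ry@0 = +1924.8183 N
  Ry@4 = -22.6383 N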